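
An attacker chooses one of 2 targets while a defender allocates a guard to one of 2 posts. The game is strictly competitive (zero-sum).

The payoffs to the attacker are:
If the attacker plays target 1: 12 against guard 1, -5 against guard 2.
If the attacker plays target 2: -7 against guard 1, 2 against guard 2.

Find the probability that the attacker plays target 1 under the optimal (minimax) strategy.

9/26

Row minima are -5 and -7, so the attacker's maximin is -5; column maxima are 12 and 2, so the defender's minimax is 2. These differ, so the equilibrium is in mixed strategies.
Let the attacker play target 1 with probability p. The defender is indifferent when 12p − 7(1−p) = −5p + 2(1−p), giving p = 9/26.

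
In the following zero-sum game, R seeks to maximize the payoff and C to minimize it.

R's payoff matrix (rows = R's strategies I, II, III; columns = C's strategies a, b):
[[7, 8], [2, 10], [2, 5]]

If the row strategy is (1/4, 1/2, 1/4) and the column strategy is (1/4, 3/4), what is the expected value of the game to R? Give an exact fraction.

Against (1/4, 3/4), each row's expected payoff is I: 31/4; II: 8; III: 17/4.
Taking the (1/4, 1/2, 1/4)-weighted average: (1/4)·(31/4) + (1/2)·(8) + (1/4)·(17/4) = 7.

7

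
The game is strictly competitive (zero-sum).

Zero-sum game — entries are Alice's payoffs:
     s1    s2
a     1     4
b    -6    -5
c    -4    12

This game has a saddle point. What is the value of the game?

1

Row minima: 1, -6, -4 → Alice's maximin is 1.
Column maxima: 1, 12 → Bob's minimax is 1.
They coincide at (a, s1), so the value is 1.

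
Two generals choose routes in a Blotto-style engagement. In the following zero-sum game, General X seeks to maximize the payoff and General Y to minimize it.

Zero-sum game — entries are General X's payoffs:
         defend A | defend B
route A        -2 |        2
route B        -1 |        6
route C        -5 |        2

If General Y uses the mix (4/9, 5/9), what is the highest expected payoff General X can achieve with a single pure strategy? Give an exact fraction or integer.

26/9

route A: (-2)·(4/9) + (2)·(5/9) = 2/9.
route B: (-1)·(4/9) + (6)·(5/9) = 26/9.
route C: (-5)·(4/9) + (2)·(5/9) = -10/9.
The best pure response is route B with expected payoff 26/9.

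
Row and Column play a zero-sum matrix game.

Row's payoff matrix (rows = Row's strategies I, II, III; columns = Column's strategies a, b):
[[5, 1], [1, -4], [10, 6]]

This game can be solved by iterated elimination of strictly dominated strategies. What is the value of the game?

Row I is strictly dominated by row III (10>5, 6>1); eliminate I.
Column a is strictly dominated by b for Column (-4<1, 6<10); eliminate a.
Row II is strictly dominated by row III (6>-4); eliminate II.
Only (III, b) remains, with payoff 6.

6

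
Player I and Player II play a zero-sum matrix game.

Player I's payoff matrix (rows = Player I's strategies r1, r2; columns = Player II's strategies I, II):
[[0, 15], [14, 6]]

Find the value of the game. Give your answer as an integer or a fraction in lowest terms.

Row minima are 0 and 6, so Player I's maximin is 6; column maxima are 14 and 15, so Player II's minimax is 14. These differ, so the equilibrium is in mixed strategies.
Let Player I play r1 with probability p. Player II is indifferent when 14(1−p) = 15p + 6(1−p), giving p = 8/23.
Let Player II play I with probability q. Player I is indifferent when 15(1−q) = 14q + 6(1−q), giving q = 9/23.
The value is 0·(9/23) + (15)·(14/23) = 210/23.

210/23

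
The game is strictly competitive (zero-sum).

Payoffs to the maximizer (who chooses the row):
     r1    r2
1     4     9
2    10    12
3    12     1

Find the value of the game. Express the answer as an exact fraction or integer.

134/13

Row 1 is strictly dominated by row 2, so the maximizer never plays it.
The remaining 2×2 game on (2, 3) × (r1, r2) has no saddle point. Let the maximizer play 2 with probability p; indifference gives 10p + 12(1−p) = 12p + (1−p), so p = 11/13.
Similarly the minimizer's optimal q on r1 is 11/13, and the value is 10·(11/13) + (12)·(2/13) = 134/13.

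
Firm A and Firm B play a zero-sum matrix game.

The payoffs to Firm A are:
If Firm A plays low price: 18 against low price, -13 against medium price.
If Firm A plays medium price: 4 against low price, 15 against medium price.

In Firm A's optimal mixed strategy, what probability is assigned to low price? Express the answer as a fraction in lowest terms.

11/42

Row minima are -13 and 4, so Firm A's maximin is 4; column maxima are 18 and 15, so Firm B's minimax is 15. These differ, so the equilibrium is in mixed strategies.
Let Firm A play low price with probability p. Firm B is indifferent when 18p + 4(1−p) = −13p + 15(1−p), giving p = 11/42.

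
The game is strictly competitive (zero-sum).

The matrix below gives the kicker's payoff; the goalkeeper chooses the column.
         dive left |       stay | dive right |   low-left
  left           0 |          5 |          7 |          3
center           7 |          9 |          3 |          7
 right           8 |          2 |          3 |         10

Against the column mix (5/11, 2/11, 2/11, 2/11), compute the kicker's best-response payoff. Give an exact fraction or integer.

73/11

left: (0)·(5/11) + (5)·(2/11) + (7)·(2/11) + (3)·(2/11) = 30/11.
center: (7)·(5/11) + (9)·(2/11) + (3)·(2/11) + (7)·(2/11) = 73/11.
right: (8)·(5/11) + (2)·(2/11) + (3)·(2/11) + (10)·(2/11) = 70/11.
The best pure response is center with expected payoff 73/11.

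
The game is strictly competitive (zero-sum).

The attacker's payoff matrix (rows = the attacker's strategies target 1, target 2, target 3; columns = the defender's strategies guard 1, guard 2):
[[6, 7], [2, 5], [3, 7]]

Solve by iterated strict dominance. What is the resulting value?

6

Column guard 2 is strictly dominated by guard 1 for the defender (6<7, 2<5, 3<7); eliminate guard 2.
Row target 2 is strictly dominated by row target 1 (6>2); eliminate target 2.
Row target 3 is strictly dominated by row target 1 (6>3); eliminate target 3.
Only (target 1, guard 1) remains, with payoff 6.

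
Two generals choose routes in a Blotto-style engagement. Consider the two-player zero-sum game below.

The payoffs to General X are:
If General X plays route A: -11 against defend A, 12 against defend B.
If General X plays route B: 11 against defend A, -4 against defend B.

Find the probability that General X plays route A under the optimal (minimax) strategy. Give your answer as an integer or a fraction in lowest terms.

15/38

Row minima are -11 and -4, so General X's maximin is -4; column maxima are 11 and 12, so General Y's minimax is 11. These differ, so the equilibrium is in mixed strategies.
Let General X play route A with probability p. General Y is indifferent when −11p + 11(1−p) = 12p − 4(1−p), giving p = 15/38.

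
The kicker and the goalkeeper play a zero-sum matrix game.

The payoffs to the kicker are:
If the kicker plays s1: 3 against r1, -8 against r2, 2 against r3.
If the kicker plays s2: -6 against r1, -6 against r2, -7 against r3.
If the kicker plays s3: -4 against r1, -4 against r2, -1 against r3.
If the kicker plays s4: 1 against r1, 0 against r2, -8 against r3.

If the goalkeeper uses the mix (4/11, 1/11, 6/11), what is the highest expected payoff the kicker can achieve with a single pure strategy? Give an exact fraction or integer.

16/11

s1: (3)·(4/11) + (-8)·(1/11) + (2)·(6/11) = 16/11.
s2: (-6)·(4/11) + (-6)·(1/11) + (-7)·(6/11) = -72/11.
s3: (-4)·(4/11) + (-4)·(1/11) + (-1)·(6/11) = -26/11.
s4: (1)·(4/11) + (0)·(1/11) + (-8)·(6/11) = -4.
The best pure response is s1 with expected payoff 16/11.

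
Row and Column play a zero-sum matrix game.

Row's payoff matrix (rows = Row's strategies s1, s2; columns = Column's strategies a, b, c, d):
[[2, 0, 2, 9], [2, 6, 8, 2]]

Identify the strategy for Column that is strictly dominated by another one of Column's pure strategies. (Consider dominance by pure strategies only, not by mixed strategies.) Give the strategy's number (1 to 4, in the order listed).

Column prefers columns that give Row less. Compare c with b: 0 < 2, 6 < 8.
So b strictly dominates c for Column; c is strictly dominated.

3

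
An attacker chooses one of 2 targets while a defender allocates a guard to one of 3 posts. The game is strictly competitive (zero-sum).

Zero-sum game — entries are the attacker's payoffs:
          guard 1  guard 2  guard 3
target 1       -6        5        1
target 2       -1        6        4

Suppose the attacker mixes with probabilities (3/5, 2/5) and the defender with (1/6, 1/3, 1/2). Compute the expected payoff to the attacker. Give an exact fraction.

Against (1/6, 1/3, 1/2), each row's expected payoff is target 1: 7/6; target 2: 23/6.
Taking the (3/5, 2/5)-weighted average: (3/5)·(7/6) + (2/5)·(23/6) = 67/30.

67/30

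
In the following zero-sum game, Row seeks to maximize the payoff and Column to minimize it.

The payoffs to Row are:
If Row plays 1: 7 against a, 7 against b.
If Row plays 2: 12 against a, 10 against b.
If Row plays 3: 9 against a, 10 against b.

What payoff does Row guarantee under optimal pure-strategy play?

Row minima: 7, 10, 9 → Row's maximin is 10.
Column maxima: 12, 10 → Column's minimax is 10.
They coincide at (2, b), so the value is 10.

10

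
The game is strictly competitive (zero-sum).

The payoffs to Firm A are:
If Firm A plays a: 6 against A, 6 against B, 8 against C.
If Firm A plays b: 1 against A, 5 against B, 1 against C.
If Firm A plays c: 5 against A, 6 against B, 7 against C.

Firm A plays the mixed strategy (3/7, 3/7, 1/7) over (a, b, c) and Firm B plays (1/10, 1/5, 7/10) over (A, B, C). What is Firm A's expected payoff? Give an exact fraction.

Against (1/10, 1/5, 7/10), each row's expected payoff is a: 37/5; b: 9/5; c: 33/5.
Taking the (3/7, 3/7, 1/7)-weighted average: (3/7)·(37/5) + (3/7)·(9/5) + (1/7)·(33/5) = 171/35.

171/35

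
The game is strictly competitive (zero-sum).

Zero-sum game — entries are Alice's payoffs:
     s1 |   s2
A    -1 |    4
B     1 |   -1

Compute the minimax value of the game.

Row minima are -1 and -1, so Alice's maximin is -1; column maxima are 1 and 4, so Bob's minimax is 1. These differ, so the equilibrium is in mixed strategies.
Let Alice play A with probability p. Bob is indifferent when −p + (1−p) = 4p − (1−p), giving p = 2/7.
Let Bob play s1 with probability q. Alice is indifferent when −q + 4(1−q) = q − (1−q), giving q = 5/7.
The value is -1·(5/7) + (4)·(2/7) = 3/7.

3/7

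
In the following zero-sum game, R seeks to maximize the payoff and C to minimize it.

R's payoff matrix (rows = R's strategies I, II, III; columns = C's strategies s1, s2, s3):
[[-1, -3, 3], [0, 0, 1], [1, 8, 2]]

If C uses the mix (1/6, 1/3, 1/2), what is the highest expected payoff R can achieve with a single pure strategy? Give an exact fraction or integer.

23/6

I: (-1)·(1/6) + (-3)·(1/3) + (3)·(1/2) = 1/3.
II: (0)·(1/6) + (0)·(1/3) + (1)·(1/2) = 1/2.
III: (1)·(1/6) + (8)·(1/3) + (2)·(1/2) = 23/6.
The best pure response is III with expected payoff 23/6.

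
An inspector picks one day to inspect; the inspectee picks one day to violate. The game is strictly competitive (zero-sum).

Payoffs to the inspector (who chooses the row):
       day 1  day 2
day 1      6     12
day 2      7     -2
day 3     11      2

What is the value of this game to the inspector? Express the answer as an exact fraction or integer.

8

Row day 2 is strictly dominated by row day 3, so the inspector never plays it.
The remaining 2×2 game on (day 1, day 3) × (day 1, day 2) has no saddle point. Let the inspector play day 1 with probability p; indifference gives 6p + 11(1−p) = 12p + 2(1−p), so p = 3/5.
Similarly the inspectee's optimal q on day 1 is 2/3, and the value is 6·(2/3) + (12)·(1/3) = 8.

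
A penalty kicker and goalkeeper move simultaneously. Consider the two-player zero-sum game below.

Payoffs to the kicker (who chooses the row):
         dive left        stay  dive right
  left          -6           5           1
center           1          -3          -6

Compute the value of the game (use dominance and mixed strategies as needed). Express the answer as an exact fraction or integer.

Column stay is strictly dominated by dive right for the goalkeeper (it gives the kicker more in every row).
The remaining 2×2 game on (left, center) × (dive left, dive right) has no saddle point. Let the kicker play left with probability p; indifference gives −6p + (1−p) = p − 6(1−p), so p = 1/2.
Similarly the goalkeeper's optimal q on dive left is 1/2, and the value is -6·(1/2) + (1)·(1/2) = -5/2.

-5/2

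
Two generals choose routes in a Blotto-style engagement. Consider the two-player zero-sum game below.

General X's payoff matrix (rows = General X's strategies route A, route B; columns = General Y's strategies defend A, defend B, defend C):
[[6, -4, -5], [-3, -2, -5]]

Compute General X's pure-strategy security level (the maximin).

The worst-case payoff for each row is route A: -5, route B: -5.
The best of these is -5.

-5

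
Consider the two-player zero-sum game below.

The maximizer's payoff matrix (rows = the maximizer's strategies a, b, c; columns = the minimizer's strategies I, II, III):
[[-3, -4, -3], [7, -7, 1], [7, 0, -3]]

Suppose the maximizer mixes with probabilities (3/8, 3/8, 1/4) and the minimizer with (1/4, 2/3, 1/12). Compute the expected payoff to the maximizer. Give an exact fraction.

-33/16

Against (1/4, 2/3, 1/12), each row's expected payoff is a: -11/3; b: -17/6; c: 3/2.
Taking the (3/8, 3/8, 1/4)-weighted average: (3/8)·(-11/3) + (3/8)·(-17/6) + (1/4)·(3/2) = -33/16.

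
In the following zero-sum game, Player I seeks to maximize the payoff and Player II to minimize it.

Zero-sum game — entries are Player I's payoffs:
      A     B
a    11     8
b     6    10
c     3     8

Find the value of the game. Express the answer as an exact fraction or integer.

Row c is strictly dominated by row b, so Player I never plays it.
The remaining 2×2 game on (a, b) × (A, B) has no saddle point. Let Player I play a with probability p; indifference gives 11p + 6(1−p) = 8p + 10(1−p), so p = 4/7.
Similarly Player II's optimal q on A is 2/7, and the value is 11·(2/7) + (8)·(5/7) = 62/7.

62/7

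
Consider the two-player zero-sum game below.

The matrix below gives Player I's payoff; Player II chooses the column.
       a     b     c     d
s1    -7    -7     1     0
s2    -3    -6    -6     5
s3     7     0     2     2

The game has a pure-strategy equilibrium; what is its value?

0

Row minima: -7, -6, 0 → Player I's maximin is 0.
Column maxima: 7, 0, 2, 5 → Player II's minimax is 0.
They coincide at (s3, b), so the value is 0.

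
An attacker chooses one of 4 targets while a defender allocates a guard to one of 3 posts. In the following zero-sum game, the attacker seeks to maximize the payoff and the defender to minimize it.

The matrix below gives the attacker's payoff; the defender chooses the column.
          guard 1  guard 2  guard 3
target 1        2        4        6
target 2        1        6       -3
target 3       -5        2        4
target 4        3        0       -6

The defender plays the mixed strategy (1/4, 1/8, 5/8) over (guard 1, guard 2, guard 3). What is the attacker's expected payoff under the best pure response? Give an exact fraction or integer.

target 1: (2)·(1/4) + (4)·(1/8) + (6)·(5/8) = 19/4.
target 2: (1)·(1/4) + (6)·(1/8) + (-3)·(5/8) = -7/8.
target 3: (-5)·(1/4) + (2)·(1/8) + (4)·(5/8) = 3/2.
target 4: (3)·(1/4) + (0)·(1/8) + (-6)·(5/8) = -3.
The best pure response is target 1 with expected payoff 19/4.

19/4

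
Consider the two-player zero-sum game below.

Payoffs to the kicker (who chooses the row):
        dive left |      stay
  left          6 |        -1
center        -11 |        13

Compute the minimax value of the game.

67/31

Row minima are -1 and -11, so the kicker's maximin is -1; column maxima are 6 and 13, so the goalkeeper's minimax is 6. These differ, so the equilibrium is in mixed strategies.
Let the kicker play left with probability p. The goalkeeper is indifferent when 6p − 11(1−p) = −p + 13(1−p), giving p = 24/31.
Let the goalkeeper play dive left with probability q. The kicker is indifferent when 6q − (1−q) = −11q + 13(1−q), giving q = 14/31.
The value is 6·(14/31) + (-1)·(17/31) = 67/31.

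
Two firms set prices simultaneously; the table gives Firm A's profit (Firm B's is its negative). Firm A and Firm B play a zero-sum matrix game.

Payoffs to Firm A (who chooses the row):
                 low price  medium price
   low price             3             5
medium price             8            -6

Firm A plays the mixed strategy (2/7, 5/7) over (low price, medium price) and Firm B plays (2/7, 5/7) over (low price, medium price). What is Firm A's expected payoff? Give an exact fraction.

-8/49

Against (2/7, 5/7), each row's expected payoff is low price: 31/7; medium price: -2.
Taking the (2/7, 5/7)-weighted average: (2/7)·(31/7) + (5/7)·(-2) = -8/49.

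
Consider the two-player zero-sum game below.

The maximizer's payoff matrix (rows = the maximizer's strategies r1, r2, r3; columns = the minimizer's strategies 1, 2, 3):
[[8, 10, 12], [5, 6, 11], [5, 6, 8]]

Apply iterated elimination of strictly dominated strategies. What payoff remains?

8

Row r2 is strictly dominated by row r1 (8>5, 10>6, 12>11); eliminate r2.
Column 2 is strictly dominated by 1 for the minimizer (8<10, 5<6); eliminate 2.
Column 3 is strictly dominated by 1 for the minimizer (8<12, 5<8); eliminate 3.
Row r3 is strictly dominated by row r1 (8>5); eliminate r3.
Only (r1, 1) remains, with payoff 8.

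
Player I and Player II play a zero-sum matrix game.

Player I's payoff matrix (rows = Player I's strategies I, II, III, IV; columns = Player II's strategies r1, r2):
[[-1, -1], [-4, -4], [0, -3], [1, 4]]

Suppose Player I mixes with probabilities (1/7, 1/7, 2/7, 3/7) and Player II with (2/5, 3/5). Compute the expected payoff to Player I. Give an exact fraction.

-1/35

Against (2/5, 3/5), each row's expected payoff is I: -1; II: -4; III: -9/5; IV: 14/5.
Taking the (1/7, 1/7, 2/7, 3/7)-weighted average: (1/7)·(-1) + (1/7)·(-4) + (2/7)·(-9/5) + (3/7)·(14/5) = -1/35.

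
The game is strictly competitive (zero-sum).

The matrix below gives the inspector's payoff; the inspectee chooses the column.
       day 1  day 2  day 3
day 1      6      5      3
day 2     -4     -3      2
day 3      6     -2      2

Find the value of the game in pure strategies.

Row minima: 3, -4, -2 → the inspector's maximin is 3.
Column maxima: 6, 5, 3 → the inspectee's minimax is 3.
They coincide at (day 1, day 3), so the value is 3.

3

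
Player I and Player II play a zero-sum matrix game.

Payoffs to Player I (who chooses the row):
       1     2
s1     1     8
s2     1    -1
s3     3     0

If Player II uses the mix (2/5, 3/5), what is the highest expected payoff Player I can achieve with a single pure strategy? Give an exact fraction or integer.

s1: (1)·(2/5) + (8)·(3/5) = 26/5.
s2: (1)·(2/5) + (-1)·(3/5) = -1/5.
s3: (3)·(2/5) + (0)·(3/5) = 6/5.
The best pure response is s1 with expected payoff 26/5.

26/5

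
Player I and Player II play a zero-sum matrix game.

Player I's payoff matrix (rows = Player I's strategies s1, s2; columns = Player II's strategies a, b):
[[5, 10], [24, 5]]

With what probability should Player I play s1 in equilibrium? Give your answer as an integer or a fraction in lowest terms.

19/24

Row minima are 5 and 5, so Player I's maximin is 5; column maxima are 24 and 10, so Player II's minimax is 10. These differ, so the equilibrium is in mixed strategies.
Let Player I play s1 with probability p. Player II is indifferent when 5p + 24(1−p) = 10p + 5(1−p), giving p = 19/24.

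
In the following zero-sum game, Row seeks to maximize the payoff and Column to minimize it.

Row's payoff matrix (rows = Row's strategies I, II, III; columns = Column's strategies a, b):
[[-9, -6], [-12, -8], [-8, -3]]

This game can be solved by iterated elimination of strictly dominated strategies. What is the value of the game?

-8

Column b is strictly dominated by a for Column (-9<-6, -12<-8, -8<-3); eliminate b.
Row I is strictly dominated by row III (-8>-9); eliminate I.
Row II is strictly dominated by row III (-8>-12); eliminate II.
Only (III, a) remains, with payoff -8.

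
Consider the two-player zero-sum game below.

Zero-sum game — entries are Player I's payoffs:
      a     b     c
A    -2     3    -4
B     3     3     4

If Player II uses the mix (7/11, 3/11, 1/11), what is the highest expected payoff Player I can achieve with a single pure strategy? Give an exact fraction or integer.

34/11

A: (-2)·(7/11) + (3)·(3/11) + (-4)·(1/11) = -9/11.
B: (3)·(7/11) + (3)·(3/11) + (4)·(1/11) = 34/11.
The best pure response is B with expected payoff 34/11.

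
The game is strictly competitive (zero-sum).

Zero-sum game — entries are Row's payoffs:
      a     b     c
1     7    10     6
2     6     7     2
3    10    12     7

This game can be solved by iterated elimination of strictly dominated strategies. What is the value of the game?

Column a is strictly dominated by c for Column (6<7, 2<6, 7<10); eliminate a.
Column b is strictly dominated by c for Column (6<10, 2<7, 7<12); eliminate b.
Row 2 is strictly dominated by row 1 (6>2); eliminate 2.
Row 1 is strictly dominated by row 3 (7>6); eliminate 1.
Only (3, c) remains, with payoff 7.

7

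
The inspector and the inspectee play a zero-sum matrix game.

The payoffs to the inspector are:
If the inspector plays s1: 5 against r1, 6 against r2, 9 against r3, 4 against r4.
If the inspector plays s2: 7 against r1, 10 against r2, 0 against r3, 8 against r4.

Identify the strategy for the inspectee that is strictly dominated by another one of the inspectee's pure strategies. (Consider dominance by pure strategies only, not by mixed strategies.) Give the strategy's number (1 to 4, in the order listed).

The inspectee prefers columns that give the inspector less. Compare r2 with r1: 5 < 6, 7 < 10.
So r1 strictly dominates r2 for the inspectee; r2 is strictly dominated.

2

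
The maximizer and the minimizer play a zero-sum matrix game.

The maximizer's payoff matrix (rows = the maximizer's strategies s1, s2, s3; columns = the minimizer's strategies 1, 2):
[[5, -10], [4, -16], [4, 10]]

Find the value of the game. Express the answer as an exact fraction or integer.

30/7

Row s2 is strictly dominated by row s1, so the maximizer never plays it.
The remaining 2×2 game on (s1, s3) × (1, 2) has no saddle point. Let the maximizer play s1 with probability p; indifference gives 5p + 4(1−p) = −10p + 10(1−p), so p = 2/7.
Similarly the minimizer's optimal q on 1 is 20/21, and the value is 5·(20/21) + (-10)·(1/21) = 30/7.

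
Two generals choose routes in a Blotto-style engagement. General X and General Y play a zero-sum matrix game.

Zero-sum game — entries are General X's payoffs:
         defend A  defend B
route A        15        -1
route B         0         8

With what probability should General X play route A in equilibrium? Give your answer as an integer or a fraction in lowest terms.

Row minima are -1 and 0, so General X's maximin is 0; column maxima are 15 and 8, so General Y's minimax is 8. These differ, so the equilibrium is in mixed strategies.
Let General X play route A with probability p. General Y is indifferent when 15p = −p + 8(1−p), giving p = 1/3.

1/3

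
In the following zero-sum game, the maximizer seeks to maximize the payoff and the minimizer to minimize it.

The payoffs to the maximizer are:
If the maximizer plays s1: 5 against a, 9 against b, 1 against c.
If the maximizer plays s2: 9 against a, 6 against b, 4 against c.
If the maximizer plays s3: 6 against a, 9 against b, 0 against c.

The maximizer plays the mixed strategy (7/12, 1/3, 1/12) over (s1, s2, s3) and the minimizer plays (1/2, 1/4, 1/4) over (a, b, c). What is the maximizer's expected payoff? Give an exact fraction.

91/16

Against (1/2, 1/4, 1/4), each row's expected payoff is s1: 5; s2: 7; s3: 21/4.
Taking the (7/12, 1/3, 1/12)-weighted average: (7/12)·(5) + (1/3)·(7) + (1/12)·(21/4) = 91/16.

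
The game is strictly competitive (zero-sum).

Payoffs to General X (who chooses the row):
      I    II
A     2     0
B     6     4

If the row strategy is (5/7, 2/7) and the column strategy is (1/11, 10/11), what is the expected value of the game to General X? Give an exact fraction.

Against (1/11, 10/11), each row's expected payoff is A: 2/11; B: 46/11.
Taking the (5/7, 2/7)-weighted average: (5/7)·(2/11) + (2/7)·(46/11) = 102/77.

102/77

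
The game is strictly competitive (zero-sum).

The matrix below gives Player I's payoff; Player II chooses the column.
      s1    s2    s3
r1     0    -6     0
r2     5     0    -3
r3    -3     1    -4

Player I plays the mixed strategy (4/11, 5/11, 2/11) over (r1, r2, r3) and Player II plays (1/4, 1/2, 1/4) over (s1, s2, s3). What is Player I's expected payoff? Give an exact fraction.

Against (1/4, 1/2, 1/4), each row's expected payoff is r1: -3; r2: 1/2; r3: -5/4.
Taking the (4/11, 5/11, 2/11)-weighted average: (4/11)·(-3) + (5/11)·(1/2) + (2/11)·(-5/4) = -12/11.

-12/11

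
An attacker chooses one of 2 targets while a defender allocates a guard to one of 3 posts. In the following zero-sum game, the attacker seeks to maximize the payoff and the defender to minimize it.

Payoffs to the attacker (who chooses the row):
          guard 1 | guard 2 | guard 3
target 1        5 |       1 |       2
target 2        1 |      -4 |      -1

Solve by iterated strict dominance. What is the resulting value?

Row target 2 is strictly dominated by row target 1 (5>1, 1>-4, 2>-1); eliminate target 2.
Column guard 3 is strictly dominated by guard 2 for the defender (1<2); eliminate guard 3.
Column guard 1 is strictly dominated by guard 2 for the defender (1<5); eliminate guard 1.
Only (target 1, guard 2) remains, with payoff 1.

1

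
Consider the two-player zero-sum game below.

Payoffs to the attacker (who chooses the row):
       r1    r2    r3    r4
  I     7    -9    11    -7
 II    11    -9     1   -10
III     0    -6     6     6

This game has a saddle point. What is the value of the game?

-6

Row minima: -9, -10, -6 → the attacker's maximin is -6.
Column maxima: 11, -6, 11, 6 → the defender's minimax is -6.
They coincide at (III, r2), so the value is -6.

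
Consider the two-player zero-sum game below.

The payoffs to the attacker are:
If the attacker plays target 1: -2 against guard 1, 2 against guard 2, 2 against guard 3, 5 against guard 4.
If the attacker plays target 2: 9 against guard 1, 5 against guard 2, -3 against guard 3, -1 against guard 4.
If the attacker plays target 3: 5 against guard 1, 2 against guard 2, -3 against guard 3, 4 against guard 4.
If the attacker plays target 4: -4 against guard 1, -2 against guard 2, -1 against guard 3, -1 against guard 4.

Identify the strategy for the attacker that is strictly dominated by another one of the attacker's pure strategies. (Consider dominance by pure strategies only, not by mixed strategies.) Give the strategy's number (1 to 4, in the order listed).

4

Compare target 4 with target 1: -2 > -4, 2 > -2, 2 > -1, 5 > -1.
So target 1 strictly dominates target 4 for the attacker; target 4 is strictly dominated.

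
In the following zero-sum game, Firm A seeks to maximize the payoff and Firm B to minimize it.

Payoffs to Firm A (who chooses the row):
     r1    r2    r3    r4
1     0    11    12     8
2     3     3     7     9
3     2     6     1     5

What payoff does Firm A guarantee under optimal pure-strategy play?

Row minima: 0, 3, 1 → Firm A's maximin is 3.
Column maxima: 3, 11, 12, 9 → Firm B's minimax is 3.
They coincide at (2, r1), so the value is 3.

3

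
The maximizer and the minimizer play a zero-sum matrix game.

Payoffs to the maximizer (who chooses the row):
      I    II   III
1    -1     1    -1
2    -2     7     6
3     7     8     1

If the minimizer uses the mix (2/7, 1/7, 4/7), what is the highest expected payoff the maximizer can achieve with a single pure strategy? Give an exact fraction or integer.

1: (-1)·(2/7) + (1)·(1/7) + (-1)·(4/7) = -5/7.
2: (-2)·(2/7) + (7)·(1/7) + (6)·(4/7) = 27/7.
3: (7)·(2/7) + (8)·(1/7) + (1)·(4/7) = 26/7.
The best pure response is 2 with expected payoff 27/7.

27/7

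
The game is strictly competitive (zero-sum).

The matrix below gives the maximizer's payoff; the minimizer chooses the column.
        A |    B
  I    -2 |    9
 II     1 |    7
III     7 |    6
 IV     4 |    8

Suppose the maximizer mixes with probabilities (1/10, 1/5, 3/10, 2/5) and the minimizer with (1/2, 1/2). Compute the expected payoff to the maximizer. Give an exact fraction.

11/2

Against (1/2, 1/2), each row's expected payoff is I: 7/2; II: 4; III: 13/2; IV: 6.
Taking the (1/10, 1/5, 3/10, 2/5)-weighted average: (1/10)·(7/2) + (1/5)·(4) + (3/10)·(13/2) + (2/5)·(6) = 11/2.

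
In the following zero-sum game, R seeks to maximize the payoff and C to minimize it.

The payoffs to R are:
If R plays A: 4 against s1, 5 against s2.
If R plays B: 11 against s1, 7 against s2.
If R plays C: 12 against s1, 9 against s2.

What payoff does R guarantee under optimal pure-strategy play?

Row minima: 4, 7, 9 → R's maximin is 9.
Column maxima: 12, 9 → C's minimax is 9.
They coincide at (C, s2), so the value is 9.

9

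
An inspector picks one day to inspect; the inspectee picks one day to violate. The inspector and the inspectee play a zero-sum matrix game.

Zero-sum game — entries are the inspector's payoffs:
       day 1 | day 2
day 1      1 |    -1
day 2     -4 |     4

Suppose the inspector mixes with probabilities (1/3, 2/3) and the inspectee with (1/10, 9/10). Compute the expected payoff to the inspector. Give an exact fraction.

Against (1/10, 9/10), each row's expected payoff is day 1: -4/5; day 2: 16/5.
Taking the (1/3, 2/3)-weighted average: (1/3)·(-4/5) + (2/3)·(16/5) = 28/15.

28/15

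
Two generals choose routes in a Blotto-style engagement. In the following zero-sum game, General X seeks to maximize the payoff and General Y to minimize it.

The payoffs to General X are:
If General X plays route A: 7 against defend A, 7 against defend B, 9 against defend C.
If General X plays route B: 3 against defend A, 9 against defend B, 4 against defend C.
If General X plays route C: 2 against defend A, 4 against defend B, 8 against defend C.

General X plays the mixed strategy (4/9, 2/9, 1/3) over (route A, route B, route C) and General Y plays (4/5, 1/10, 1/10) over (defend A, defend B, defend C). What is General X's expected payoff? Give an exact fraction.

223/45

Against (4/5, 1/10, 1/10), each row's expected payoff is route A: 36/5; route B: 37/10; route C: 14/5.
Taking the (4/9, 2/9, 1/3)-weighted average: (4/9)·(36/5) + (2/9)·(37/10) + (1/3)·(14/5) = 223/45.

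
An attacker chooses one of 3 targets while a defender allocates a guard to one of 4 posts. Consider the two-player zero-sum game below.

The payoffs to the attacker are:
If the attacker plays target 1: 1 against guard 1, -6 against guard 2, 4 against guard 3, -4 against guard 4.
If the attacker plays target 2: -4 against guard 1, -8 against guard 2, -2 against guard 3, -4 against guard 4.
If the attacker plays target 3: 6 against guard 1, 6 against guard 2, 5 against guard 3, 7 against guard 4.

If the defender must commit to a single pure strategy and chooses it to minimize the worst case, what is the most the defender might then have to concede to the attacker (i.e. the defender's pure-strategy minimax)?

5

The worst case (largest entry) in each column is guard 1: 6, guard 2: 6, guard 3: 5, guard 4: 7.
The best (smallest) of these is 5.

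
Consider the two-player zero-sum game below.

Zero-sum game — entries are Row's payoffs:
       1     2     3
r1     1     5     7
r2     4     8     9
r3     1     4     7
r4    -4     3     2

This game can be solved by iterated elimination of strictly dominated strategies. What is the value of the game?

4

Row r4 is strictly dominated by row r1 (1>-4, 5>3, 7>2); eliminate r4.
Row r3 is strictly dominated by row r2 (4>1, 8>4, 9>7); eliminate r3.
Row r1 is strictly dominated by row r2 (4>1, 8>5, 9>7); eliminate r1.
Column 2 is strictly dominated by 1 for Column (4<8); eliminate 2.
Column 3 is strictly dominated by 1 for Column (4<9); eliminate 3.
Only (r2, 1) remains, with payoff 4.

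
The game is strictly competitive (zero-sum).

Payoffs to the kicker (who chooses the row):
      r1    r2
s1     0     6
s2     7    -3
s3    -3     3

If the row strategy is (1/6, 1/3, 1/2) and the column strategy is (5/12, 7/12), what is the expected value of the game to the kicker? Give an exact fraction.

11/9

Against (5/12, 7/12), each row's expected payoff is s1: 7/2; s2: 7/6; s3: 1/2.
Taking the (1/6, 1/3, 1/2)-weighted average: (1/6)·(7/2) + (1/3)·(7/6) + (1/2)·(1/2) = 11/9.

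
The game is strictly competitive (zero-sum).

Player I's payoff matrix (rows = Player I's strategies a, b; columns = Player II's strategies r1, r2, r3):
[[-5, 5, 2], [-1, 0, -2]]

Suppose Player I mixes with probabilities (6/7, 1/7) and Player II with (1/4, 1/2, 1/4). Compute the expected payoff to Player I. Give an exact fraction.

39/28

Against (1/4, 1/2, 1/4), each row's expected payoff is a: 7/4; b: -3/4.
Taking the (6/7, 1/7)-weighted average: (6/7)·(7/4) + (1/7)·(-3/4) = 39/28.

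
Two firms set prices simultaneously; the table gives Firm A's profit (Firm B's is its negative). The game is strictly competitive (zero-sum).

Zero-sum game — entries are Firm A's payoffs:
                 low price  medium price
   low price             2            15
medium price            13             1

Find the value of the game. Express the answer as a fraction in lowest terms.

193/25

Row minima are 2 and 1, so Firm A's maximin is 2; column maxima are 13 and 15, so Firm B's minimax is 13. These differ, so the equilibrium is in mixed strategies.
Let Firm A play low price with probability p. Firm B is indifferent when 2p + 13(1−p) = 15p + (1−p), giving p = 12/25.
Let Firm B play low price with probability q. Firm A is indifferent when 2q + 15(1−q) = 13q + (1−q), giving q = 14/25.
The value is 2·(14/25) + (15)·(11/25) = 193/25.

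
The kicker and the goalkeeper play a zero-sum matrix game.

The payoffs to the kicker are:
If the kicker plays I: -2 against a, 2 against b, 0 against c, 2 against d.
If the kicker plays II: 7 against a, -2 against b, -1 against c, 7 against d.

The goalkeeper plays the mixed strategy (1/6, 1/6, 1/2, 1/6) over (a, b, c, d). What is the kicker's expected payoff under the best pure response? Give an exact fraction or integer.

I: (-2)·(1/6) + (2)·(1/6) + (0)·(1/2) + (2)·(1/6) = 1/3.
II: (7)·(1/6) + (-2)·(1/6) + (-1)·(1/2) + (7)·(1/6) = 3/2.
The best pure response is II with expected payoff 3/2.

3/2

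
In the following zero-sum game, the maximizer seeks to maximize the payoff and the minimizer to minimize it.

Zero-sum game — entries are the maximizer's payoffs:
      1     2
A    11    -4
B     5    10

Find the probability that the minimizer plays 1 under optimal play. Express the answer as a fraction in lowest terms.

Row minima are -4 and 5, so the maximizer's maximin is 5; column maxima are 11 and 10, so the minimizer's minimax is 10. These differ, so the equilibrium is in mixed strategies.
Let the minimizer play 1 with probability q. The maximizer is indifferent when 11q − 4(1−q) = 5q + 10(1−q), giving q = 7/10.

7/10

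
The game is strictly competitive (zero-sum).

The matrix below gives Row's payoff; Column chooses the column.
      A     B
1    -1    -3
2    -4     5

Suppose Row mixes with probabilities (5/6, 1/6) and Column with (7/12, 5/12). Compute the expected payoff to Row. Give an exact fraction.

Against (7/12, 5/12), each row's expected payoff is 1: -11/6; 2: -1/4.
Taking the (5/6, 1/6)-weighted average: (5/6)·(-11/6) + (1/6)·(-1/4) = -113/72.

-113/72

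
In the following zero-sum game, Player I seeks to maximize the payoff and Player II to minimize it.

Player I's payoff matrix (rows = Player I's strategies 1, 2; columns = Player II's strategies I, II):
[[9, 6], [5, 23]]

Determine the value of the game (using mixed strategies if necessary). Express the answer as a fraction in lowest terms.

Row minima are 6 and 5, so Player I's maximin is 6; column maxima are 9 and 23, so Player II's minimax is 9. These differ, so the equilibrium is in mixed strategies.
Let Player I play 1 with probability p. Player II is indifferent when 9p + 5(1−p) = 6p + 23(1−p), giving p = 6/7.
Let Player II play I with probability q. Player I is indifferent when 9q + 6(1−q) = 5q + 23(1−q), giving q = 17/21.
The value is 9·(17/21) + (6)·(4/21) = 59/7.

59/7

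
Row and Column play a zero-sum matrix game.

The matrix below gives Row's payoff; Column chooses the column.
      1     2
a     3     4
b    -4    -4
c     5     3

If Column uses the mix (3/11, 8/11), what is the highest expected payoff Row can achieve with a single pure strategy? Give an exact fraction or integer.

41/11

a: (3)·(3/11) + (4)·(8/11) = 41/11.
b: (-4)·(3/11) + (-4)·(8/11) = -4.
c: (5)·(3/11) + (3)·(8/11) = 39/11.
The best pure response is a with expected payoff 41/11.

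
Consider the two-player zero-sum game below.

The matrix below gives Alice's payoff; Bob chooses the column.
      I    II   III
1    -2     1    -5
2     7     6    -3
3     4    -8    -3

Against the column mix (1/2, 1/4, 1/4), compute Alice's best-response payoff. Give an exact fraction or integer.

1: (-2)·(1/2) + (1)·(1/4) + (-5)·(1/4) = -2.
2: (7)·(1/2) + (6)·(1/4) + (-3)·(1/4) = 17/4.
3: (4)·(1/2) + (-8)·(1/4) + (-3)·(1/4) = -3/4.
The best pure response is 2 with expected payoff 17/4.

17/4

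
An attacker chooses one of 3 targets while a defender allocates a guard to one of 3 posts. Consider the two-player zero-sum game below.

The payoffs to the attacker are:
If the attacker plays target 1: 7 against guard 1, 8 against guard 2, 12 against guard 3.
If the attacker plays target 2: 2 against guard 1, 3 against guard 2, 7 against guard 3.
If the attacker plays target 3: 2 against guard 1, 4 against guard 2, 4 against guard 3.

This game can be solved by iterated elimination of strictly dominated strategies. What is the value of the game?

Row target 2 is strictly dominated by row target 1 (7>2, 8>3, 12>7); eliminate target 2.
Column guard 3 is strictly dominated by guard 1 for the defender (7<12, 2<4); eliminate guard 3.
Column guard 2 is strictly dominated by guard 1 for the defender (7<8, 2<4); eliminate guard 2.
Row target 3 is strictly dominated by row target 1 (7>2); eliminate target 3.
Only (target 1, guard 1) remains, with payoff 7.

7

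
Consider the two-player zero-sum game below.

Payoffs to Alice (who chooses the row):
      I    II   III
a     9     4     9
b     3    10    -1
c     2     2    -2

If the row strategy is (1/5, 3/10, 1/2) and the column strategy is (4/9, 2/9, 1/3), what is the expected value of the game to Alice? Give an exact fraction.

Against (4/9, 2/9, 1/3), each row's expected payoff is a: 71/9; b: 29/9; c: 2/3.
Taking the (1/5, 3/10, 1/2)-weighted average: (1/5)·(71/9) + (3/10)·(29/9) + (1/2)·(2/3) = 259/90.

259/90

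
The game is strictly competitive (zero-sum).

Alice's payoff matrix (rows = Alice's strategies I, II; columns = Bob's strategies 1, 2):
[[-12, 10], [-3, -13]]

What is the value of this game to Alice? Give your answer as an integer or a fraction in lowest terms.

Row minima are -12 and -13, so Alice's maximin is -12; column maxima are -3 and 10, so Bob's minimax is -3. These differ, so the equilibrium is in mixed strategies.
Let Alice play I with probability p. Bob is indifferent when −12p − 3(1−p) = 10p − 13(1−p), giving p = 5/16.
Let Bob play 1 with probability q. Alice is indifferent when −12q + 10(1−q) = −3q − 13(1−q), giving q = 23/32.
The value is -12·(23/32) + (10)·(9/32) = -93/16.

-93/16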